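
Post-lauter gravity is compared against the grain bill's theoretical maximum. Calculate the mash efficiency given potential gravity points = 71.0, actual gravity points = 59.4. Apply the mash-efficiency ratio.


efficiency = actual / potential × 100
efficiency = 59.4 / 71.0 × 100

83.6620 %


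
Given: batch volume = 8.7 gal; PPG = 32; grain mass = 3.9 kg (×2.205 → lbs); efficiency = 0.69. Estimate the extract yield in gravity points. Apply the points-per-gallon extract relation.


points = lbs × PPG × eff / vol
lbs = 3.9 × 2.205 = 8.5995
points = 8.5995 × 32 × 0.69 / 8.7

21.8249 points


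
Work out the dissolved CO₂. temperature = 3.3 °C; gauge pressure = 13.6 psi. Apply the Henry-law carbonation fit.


vols = (P + 14.695)·(0.01821 + 0.09011·e^(−0.04·T))
vols = (13.6 + 14.695)·(0.01821 + 0.09011·e^(−0.04·3.3))

2.7496 volumes


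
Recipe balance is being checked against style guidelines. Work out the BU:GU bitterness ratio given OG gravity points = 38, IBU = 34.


BU:GU = IBU / OG_points
BU:GU = 34 / 38

0.8947


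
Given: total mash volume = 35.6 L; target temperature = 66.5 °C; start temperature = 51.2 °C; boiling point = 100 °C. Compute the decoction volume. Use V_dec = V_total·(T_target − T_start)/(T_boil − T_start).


V_dec = 35.6·(66.5 − 51.2)/(100 − 51.2)

11.1615 L


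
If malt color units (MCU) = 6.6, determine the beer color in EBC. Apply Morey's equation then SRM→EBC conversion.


SRM = 1.4922·MCU^0.6859;  EBC = SRM·1.97
SRM = 1.4922·6.6^0.6859 = 5.4444
EBC = 5.4444·1.97

10.7255 EBC


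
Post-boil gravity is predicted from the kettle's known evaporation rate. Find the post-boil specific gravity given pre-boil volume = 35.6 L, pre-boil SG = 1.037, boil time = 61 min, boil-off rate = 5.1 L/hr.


V_post = V_pre − rate·(t/60);  SG_post = 1 + (SG_pre−1)·V_pre/V_post
V_post = 35.6 − 5.1·(61/60) = 30.4150
SG_post = 1 + (1.037 − 1)·35.6/30.4150

1.0433


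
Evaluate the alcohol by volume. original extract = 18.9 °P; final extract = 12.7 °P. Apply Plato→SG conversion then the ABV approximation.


SG = 259/(259 − P);  ABV = (OG − FG)·131.25
OG = 259/(259 − 18.9) = 1.0787
FG = 259/(259 − 12.7) = 1.0516
ABV = (1.0787 − 1.0516)·131.25

3.5640 % ABV


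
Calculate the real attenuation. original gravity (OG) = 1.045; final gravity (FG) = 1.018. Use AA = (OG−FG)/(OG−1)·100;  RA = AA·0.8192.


AA = (1.045 − 1.018)/(1.045 − 1)·100 = 60.0000
RA = 60.0000·0.8192

49.1520 %


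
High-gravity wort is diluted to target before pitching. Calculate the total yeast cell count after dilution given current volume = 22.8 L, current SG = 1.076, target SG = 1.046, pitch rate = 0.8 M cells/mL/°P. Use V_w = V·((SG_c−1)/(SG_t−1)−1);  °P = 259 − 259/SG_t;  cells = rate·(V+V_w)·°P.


V_w = 22.8·((1.076−1)/(1.046−1)−1) = 14.8696
V_final = 22.8 + 14.8696 = 37.6696
°P = 259 − 259/1.046 = 11.3901
cells = 0.8·37.6696·11.3901

343.2468 billion cells


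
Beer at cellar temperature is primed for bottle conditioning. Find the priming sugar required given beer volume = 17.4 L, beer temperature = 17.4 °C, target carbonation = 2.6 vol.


residual = 14.695·(0.01821 + 0.09011·e^(−0.04·T));  sugar = (target − residual)·4.0·V
residual = 14.695·(0.01821 + 0.09011·e^(−0.04·17.4)) = 0.9278
sugar = (2.6 − 0.9278)·4.0·17.4

116.3856 g


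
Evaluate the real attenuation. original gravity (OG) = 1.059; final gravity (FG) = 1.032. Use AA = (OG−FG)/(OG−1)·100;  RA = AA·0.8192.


AA = (1.059 − 1.032)/(1.059 − 1)·100 = 45.7627
RA = 45.7627·0.8192

37.4888 %


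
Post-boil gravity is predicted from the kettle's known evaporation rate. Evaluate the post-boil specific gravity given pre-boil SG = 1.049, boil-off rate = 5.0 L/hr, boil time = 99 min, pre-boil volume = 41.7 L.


V_post = V_pre − rate·(t/60);  SG_post = 1 + (SG_pre−1)·V_pre/V_post
V_post = 41.7 − 5.0·(99/60) = 33.4500
SG_post = 1 + (1.049 − 1)·41.7/33.4500

1.0611


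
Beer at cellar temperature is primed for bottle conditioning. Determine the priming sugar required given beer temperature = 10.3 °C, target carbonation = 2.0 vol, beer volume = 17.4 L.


residual = 14.695·(0.01821 + 0.09011·e^(−0.04·T));  sugar = (target − residual)·4.0·V
residual = 14.695·(0.01821 + 0.09011·e^(−0.04·10.3)) = 1.1446
sugar = (2.0 − 1.1446)·4.0·17.4

59.5342 g


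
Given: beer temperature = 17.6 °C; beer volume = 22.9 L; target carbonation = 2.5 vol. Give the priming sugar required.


residual = 14.695·(0.01821 + 0.09011·e^(−0.04·T));  sugar = (target − residual)·4.0·V
residual = 14.695·(0.01821 + 0.09011·e^(−0.04·17.6)) = 0.9225
sugar = (2.5 − 0.9225)·4.0·22.9

144.4960 g


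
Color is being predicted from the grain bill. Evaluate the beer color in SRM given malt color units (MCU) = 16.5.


SRM = 1.4922 · MCU^0.6859
SRM = 1.4922 · 16.5^0.6859

10.2070 SRM


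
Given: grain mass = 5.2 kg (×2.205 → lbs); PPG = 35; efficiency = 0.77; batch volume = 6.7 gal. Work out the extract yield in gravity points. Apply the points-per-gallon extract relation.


points = lbs × PPG × eff / vol
lbs = 5.2 × 2.205 = 11.4660
points = 11.4660 × 35 × 0.77 / 6.7

46.1207 points


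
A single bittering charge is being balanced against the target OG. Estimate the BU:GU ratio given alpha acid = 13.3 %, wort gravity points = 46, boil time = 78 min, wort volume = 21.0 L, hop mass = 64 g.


U = 1.65·0.000125^(GP/1000)·(1−e^(−0.04t))/4.15;  IBU = (α/100)·m·U·1000/V;  BU:GU = IBU/GP
U = 1.65·0.000125^(46/1000)·(1−e^(−0.04·78))/4.15 = 0.2514
IBU = (13.3/100)·64·0.2514·1000/21.0 = 101.8808
BU:GU = 101.8808/46

2.2148


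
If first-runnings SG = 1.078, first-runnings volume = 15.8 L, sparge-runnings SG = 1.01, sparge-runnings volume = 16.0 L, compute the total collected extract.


total = Σ (SG_i − 1)·1000·V_i
first = (1.078 − 1)·1000·15.8 = 1232.4000
sparge = (1.01 − 1)·1000·16.0 = 160.0000
total = 1232.4000 + 160.0000

1392.4000 gravity·L


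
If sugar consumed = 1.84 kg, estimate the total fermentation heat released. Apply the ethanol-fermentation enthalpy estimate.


Q = m_sugar · 590 kJ/kg
Q = 1.84 · 590

1085.6000 kJ


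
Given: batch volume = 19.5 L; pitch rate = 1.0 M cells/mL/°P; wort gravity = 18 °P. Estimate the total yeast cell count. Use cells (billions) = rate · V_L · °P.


cells = 1.0 · 19.5 · 18

351.0000 billion cells


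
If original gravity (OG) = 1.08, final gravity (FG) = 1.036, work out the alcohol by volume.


ABV = (OG − FG) · 131.25
ABV = (1.08 − 1.036) · 131.25

5.7750 % ABV


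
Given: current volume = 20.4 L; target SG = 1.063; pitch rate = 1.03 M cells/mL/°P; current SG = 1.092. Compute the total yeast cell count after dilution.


V_w = V·((SG_c−1)/(SG_t−1)−1);  °P = 259 − 259/SG_t;  cells = rate·(V+V_w)·°P
V_w = 20.4·((1.092−1)/(1.063−1)−1) = 9.3905
V_final = 20.4 + 9.3905 = 29.7905
°P = 259 − 259/1.063 = 15.3500
cells = 1.03·29.7905·15.3500

471.0009 billion cells


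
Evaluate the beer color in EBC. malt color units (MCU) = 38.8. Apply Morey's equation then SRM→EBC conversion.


SRM = 1.4922·MCU^0.6859;  EBC = SRM·1.97
SRM = 1.4922·38.8^0.6859 = 18.3488
EBC = 18.3488·1.97

36.1471 EBC


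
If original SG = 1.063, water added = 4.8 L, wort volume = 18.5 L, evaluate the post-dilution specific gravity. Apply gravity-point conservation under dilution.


SG_new = 1 + (SG_old − 1)·V_old/(V_old + V_water)
pts = (1.063 − 1)·1000·18.5/(18.5 + 4.8) = 50.0215
SG_new = 1 + 50.0215/1000

1.0500


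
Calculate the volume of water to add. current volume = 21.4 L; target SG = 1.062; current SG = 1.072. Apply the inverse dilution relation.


V_water = V·((SG_curr − 1)/(SG_target − 1) − 1)
V_water = 21.4·((1.072 − 1)/(1.062 − 1) − 1)

3.4516 L


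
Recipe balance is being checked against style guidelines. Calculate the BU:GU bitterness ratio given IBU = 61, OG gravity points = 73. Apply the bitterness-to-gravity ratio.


BU:GU = IBU / OG_points
BU:GU = 61 / 73

0.8356


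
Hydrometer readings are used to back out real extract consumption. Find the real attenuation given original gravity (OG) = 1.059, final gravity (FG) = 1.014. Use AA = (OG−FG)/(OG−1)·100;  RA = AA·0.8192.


AA = (1.059 − 1.014)/(1.059 − 1)·100 = 76.2712
RA = 76.2712·0.8192

62.4814 %


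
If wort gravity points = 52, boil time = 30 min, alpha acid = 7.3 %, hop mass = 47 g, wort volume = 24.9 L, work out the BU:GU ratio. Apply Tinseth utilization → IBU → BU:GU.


U = 1.65·0.000125^(GP/1000)·(1−e^(−0.04t))/4.15;  IBU = (α/100)·m·U·1000/V;  BU:GU = IBU/GP
U = 1.65·0.000125^(52/1000)·(1−e^(−0.04·30))/4.15 = 0.1741
IBU = (7.3/100)·47·0.1741·1000/24.9 = 23.9913
BU:GU = 23.9913/52

0.4614


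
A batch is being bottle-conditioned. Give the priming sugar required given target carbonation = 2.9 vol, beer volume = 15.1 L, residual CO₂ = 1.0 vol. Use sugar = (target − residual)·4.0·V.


sugar = (2.9 − 1.0)·4.0·15.1

114.7600 g


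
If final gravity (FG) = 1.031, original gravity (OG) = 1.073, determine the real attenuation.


AA = (OG−FG)/(OG−1)·100;  RA = AA·0.8192
AA = (1.073 − 1.031)/(1.073 − 1)·100 = 57.5342
RA = 57.5342·0.8192

47.1321 %


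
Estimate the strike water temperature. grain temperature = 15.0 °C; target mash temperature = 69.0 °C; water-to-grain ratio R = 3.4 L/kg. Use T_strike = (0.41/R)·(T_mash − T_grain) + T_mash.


T_strike = (0.41/3.4)·(69.0 − 15.0) + 69.0

75.5118 °C


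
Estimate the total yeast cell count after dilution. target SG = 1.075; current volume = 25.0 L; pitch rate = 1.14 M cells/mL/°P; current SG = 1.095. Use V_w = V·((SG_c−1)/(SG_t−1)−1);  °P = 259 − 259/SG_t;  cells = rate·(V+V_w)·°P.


V_w = 25.0·((1.095−1)/(1.075−1)−1) = 6.6667
V_final = 25.0 + 6.6667 = 31.6667
°P = 259 − 259/1.075 = 18.0698
cells = 1.14·31.6667·18.0698

652.3186 billion cells


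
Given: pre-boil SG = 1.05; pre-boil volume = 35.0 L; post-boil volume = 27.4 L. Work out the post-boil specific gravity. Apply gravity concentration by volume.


SG_post = 1 + (SG_pre − 1)·V_pre/V_post
pts_pre = (1.05 − 1)·1000 = 50.0000
pts_post = 50.0000·35.0/27.4 = 63.8686
SG_post = 1 + 63.8686/1000

1.0639


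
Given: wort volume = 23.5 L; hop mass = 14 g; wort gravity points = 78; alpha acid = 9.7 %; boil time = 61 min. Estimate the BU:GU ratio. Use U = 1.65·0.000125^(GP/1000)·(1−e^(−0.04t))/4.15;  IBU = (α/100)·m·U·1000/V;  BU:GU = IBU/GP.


U = 1.65·0.000125^(78/1000)·(1−e^(−0.04·61))/4.15 = 0.1800
IBU = (9.7/100)·14·0.1800·1000/23.5 = 10.4045
BU:GU = 10.4045/78

0.1334


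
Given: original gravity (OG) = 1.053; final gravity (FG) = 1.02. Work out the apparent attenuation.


AA = (OG − FG)/(OG − 1) · 100
AA = (1.053 − 1.02)/(1.053 − 1) · 100

62.2642 %


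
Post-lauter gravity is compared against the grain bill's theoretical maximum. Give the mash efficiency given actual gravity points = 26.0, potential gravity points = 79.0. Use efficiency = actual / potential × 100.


efficiency = 26.0 / 79.0 × 100

32.9114 %


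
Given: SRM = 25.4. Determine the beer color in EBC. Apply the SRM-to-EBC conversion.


EBC = SRM · 1.97
EBC = 25.4 · 1.97

50.0380 EBC


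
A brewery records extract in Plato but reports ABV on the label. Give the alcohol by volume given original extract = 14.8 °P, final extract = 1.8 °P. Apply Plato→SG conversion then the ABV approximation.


SG = 259/(259 − P);  ABV = (OG − FG)·131.25
OG = 259/(259 − 14.8) = 1.0606
FG = 259/(259 − 1.8) = 1.0070
ABV = (1.0606 − 1.0070)·131.25

7.0360 % ABV


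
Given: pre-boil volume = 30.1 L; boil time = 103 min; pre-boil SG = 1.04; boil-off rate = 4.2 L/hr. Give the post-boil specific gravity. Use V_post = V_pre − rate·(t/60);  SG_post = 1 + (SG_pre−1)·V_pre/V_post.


V_post = 30.1 − 4.2·(103/60) = 22.8900
SG_post = 1 + (1.04 − 1)·30.1/22.8900

1.0526


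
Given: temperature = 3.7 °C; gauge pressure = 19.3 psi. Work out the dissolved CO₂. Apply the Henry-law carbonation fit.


vols = (P + 14.695)·(0.01821 + 0.09011·e^(−0.04·T))
vols = (19.3 + 14.695)·(0.01821 + 0.09011·e^(−0.04·3.7))

3.2609 volumes


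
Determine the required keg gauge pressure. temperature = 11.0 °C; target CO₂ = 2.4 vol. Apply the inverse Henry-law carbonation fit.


psi = vols/(0.01821 + 0.09011·e^(−0.04·T)) − 14.695
psi = 2.4/(0.01821 + 0.09011·e^(−0.04·11.0)) − 14.695

16.7828 psi


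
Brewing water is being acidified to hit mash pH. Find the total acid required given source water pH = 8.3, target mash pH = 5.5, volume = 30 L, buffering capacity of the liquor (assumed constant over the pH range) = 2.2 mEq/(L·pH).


acid = buffering capacity · (pH_source − pH_target) · V
acid = 2.2 · (8.3 − 5.5) · 30

184.8000 mEq


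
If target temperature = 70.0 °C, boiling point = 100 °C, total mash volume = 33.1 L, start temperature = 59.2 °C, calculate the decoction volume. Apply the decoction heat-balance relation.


V_dec = V_total·(T_target − T_start)/(T_boil − T_start)
V_dec = 33.1·(70.0 − 59.2)/(100 − 59.2)

8.7618 L


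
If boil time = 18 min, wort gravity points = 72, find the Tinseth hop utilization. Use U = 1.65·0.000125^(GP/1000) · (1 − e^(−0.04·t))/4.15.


bigness = 1.65·0.000125^(72/1000) = 0.8639
boil_factor = (1 − e^(−0.04·18))/4.15 = 0.1237
U = 0.8639 · 0.1237

0.1068


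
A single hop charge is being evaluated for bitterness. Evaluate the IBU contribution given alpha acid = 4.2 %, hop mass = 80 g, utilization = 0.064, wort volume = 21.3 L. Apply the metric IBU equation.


IBU = (α/100)·mass·U·1000 / V
IBU = (4.2/100)·80·0.064·1000 / 21.3

10.0958 IBU


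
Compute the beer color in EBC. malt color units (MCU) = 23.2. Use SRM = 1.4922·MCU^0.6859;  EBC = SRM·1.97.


SRM = 1.4922·23.2^0.6859 = 12.8948
EBC = 12.8948·1.97

25.4028 EBC


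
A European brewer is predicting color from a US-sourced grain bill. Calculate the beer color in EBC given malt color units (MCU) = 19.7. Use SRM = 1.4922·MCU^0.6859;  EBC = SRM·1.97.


SRM = 1.4922·19.7^0.6859 = 11.5266
EBC = 11.5266·1.97

22.7074 EBC


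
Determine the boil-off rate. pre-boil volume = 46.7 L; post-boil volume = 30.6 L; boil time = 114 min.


rate = (V_pre − V_post) / (t_min/60)
rate = (46.7 − 30.6) / (114/60)

8.4737 L/hr


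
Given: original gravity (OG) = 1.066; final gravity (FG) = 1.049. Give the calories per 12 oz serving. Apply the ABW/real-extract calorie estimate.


ABW = (OG−FG)·131.25·0.79/FG;  °P = 259 − 259/SG (for OG→OE and FG→AE);  RE = 0.1808·OE + 0.8192·AE;  Cal = (6.9·ABW + 4·(RE−0.1))·FG·3.55
ABW = (1.066 − 1.049)·131.25·0.79/1.049 = 1.6804
OE = 259 − 259/1.066 = 16.0356 °P
AE = 259 − 259/1.049 = 12.0982 °P
RE = 0.1808·16.0356 + 0.8192·12.0982 = 12.8101 °P
Cal = (6.9·1.6804 + 4·(12.8101−0.1))·1.049·3.55

232.5039 kcal


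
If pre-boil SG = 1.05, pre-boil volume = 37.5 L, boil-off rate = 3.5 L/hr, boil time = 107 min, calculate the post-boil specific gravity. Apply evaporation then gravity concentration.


V_post = V_pre − rate·(t/60);  SG_post = 1 + (SG_pre−1)·V_pre/V_post
V_post = 37.5 − 3.5·(107/60) = 31.2583
SG_post = 1 + (1.05 − 1)·37.5/31.2583

1.0600


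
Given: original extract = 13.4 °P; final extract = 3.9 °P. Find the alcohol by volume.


SG = 259/(259 − P);  ABV = (OG − FG)·131.25
OG = 259/(259 − 13.4) = 1.0546
FG = 259/(259 − 3.9) = 1.0153
ABV = (1.0546 − 1.0153)·131.25

5.1545 % ABV


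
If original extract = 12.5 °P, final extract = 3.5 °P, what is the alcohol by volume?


SG = 259/(259 − P);  ABV = (OG − FG)·131.25
OG = 259/(259 − 12.5) = 1.0507
FG = 259/(259 − 3.5) = 1.0137
ABV = (1.0507 − 1.0137)·131.25

4.8577 % ABV


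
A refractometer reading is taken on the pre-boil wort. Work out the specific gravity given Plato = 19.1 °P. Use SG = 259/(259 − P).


SG = 259/(259 − 19.1)

1.0796


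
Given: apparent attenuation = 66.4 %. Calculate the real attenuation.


RA = AA · 0.8192
RA = 66.4 · 0.8192

54.3949 %


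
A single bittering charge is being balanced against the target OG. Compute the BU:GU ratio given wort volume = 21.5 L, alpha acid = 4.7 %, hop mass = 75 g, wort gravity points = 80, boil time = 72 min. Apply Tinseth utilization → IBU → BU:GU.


U = 1.65·0.000125^(GP/1000)·(1−e^(−0.04t))/4.15;  IBU = (α/100)·m·U·1000/V;  BU:GU = IBU/GP
U = 1.65·0.000125^(80/1000)·(1−e^(−0.04·72))/4.15 = 0.1829
IBU = (4.7/100)·75·0.1829·1000/21.5 = 29.9791
BU:GU = 29.9791/80

0.3747


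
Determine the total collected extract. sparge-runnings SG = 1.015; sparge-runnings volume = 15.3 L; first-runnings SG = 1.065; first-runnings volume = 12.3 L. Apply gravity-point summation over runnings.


total = Σ (SG_i − 1)·1000·V_i
first = (1.065 − 1)·1000·12.3 = 799.5000
sparge = (1.015 − 1)·1000·15.3 = 229.5000
total = 799.5000 + 229.5000

1029.0000 gravity·L


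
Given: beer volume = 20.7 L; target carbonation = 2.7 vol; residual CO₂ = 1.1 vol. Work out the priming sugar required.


sugar = (target − residual)·4.0·V
sugar = (2.7 − 1.1)·4.0·20.7

132.4800 g


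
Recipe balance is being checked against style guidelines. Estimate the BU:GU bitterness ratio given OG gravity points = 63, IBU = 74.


BU:GU = IBU / OG_points
BU:GU = 74 / 63

1.1746


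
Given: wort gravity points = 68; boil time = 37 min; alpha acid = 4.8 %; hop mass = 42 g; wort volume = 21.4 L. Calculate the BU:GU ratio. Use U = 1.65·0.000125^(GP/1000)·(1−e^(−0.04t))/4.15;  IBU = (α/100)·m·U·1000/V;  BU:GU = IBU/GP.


U = 1.65·0.000125^(68/1000)·(1−e^(−0.04·37))/4.15 = 0.1667
IBU = (4.8/100)·42·0.1667·1000/21.4 = 15.7009
BU:GU = 15.7009/68

0.2309


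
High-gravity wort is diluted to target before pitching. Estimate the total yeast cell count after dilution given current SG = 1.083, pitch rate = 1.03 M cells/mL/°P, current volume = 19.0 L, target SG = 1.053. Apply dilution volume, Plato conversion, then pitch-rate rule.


V_w = V·((SG_c−1)/(SG_t−1)−1);  °P = 259 − 259/SG_t;  cells = rate·(V+V_w)·°P
V_w = 19.0·((1.083−1)/(1.053−1)−1) = 10.7547
V_final = 19.0 + 10.7547 = 29.7547
°P = 259 − 259/1.053 = 13.0361
cells = 1.03·29.7547·13.0361

399.5216 billion cells


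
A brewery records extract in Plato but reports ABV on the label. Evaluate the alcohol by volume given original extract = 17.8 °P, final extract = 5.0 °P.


SG = 259/(259 − P);  ABV = (OG − FG)·131.25
OG = 259/(259 − 17.8) = 1.0738
FG = 259/(259 − 5.0) = 1.0197
ABV = (1.0738 − 1.0197)·131.25

7.1023 % ABV


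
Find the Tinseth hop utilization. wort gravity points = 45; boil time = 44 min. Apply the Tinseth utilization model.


U = 1.65·0.000125^(GP/1000) · (1 − e^(−0.04·t))/4.15
bigness = 1.65·0.000125^(45/1000) = 1.1011
boil_factor = (1 − e^(−0.04·44))/4.15 = 0.1995
U = 1.1011 · 0.1995

0.2197


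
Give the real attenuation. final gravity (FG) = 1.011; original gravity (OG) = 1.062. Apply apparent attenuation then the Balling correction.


AA = (OG−FG)/(OG−1)·100;  RA = AA·0.8192
AA = (1.062 − 1.011)/(1.062 − 1)·100 = 82.2581
RA = 82.2581·0.8192

67.3858 %


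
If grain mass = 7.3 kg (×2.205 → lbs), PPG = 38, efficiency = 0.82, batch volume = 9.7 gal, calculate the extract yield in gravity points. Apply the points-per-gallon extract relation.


points = lbs × PPG × eff / vol
lbs = 7.3 × 2.205 = 16.0965
points = 16.0965 × 38 × 0.82 / 9.7

51.7079 points


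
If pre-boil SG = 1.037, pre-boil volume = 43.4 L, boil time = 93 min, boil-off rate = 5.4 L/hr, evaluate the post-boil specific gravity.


V_post = V_pre − rate·(t/60);  SG_post = 1 + (SG_pre−1)·V_pre/V_post
V_post = 43.4 − 5.4·(93/60) = 35.0300
SG_post = 1 + (1.037 − 1)·43.4/35.0300

1.0458


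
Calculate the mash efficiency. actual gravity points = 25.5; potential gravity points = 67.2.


efficiency = actual / potential × 100
efficiency = 25.5 / 67.2 × 100

37.9464 %


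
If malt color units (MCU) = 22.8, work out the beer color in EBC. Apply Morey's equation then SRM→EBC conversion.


SRM = 1.4922·MCU^0.6859;  EBC = SRM·1.97
SRM = 1.4922·22.8^0.6859 = 12.7419
EBC = 12.7419·1.97

25.1016 EBC


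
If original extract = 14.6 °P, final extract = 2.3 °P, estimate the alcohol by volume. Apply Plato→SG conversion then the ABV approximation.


SG = 259/(259 − P);  ABV = (OG − FG)·131.25
OG = 259/(259 − 14.6) = 1.0597
FG = 259/(259 − 2.3) = 1.0090
ABV = (1.0597 − 1.0090)·131.25

6.6646 % ABV


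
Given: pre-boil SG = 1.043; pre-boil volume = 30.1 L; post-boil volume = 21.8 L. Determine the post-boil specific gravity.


SG_post = 1 + (SG_pre − 1)·V_pre/V_post
pts_pre = (1.043 − 1)·1000 = 43.0000
pts_post = 43.0000·30.1/21.8 = 59.3716
SG_post = 1 + 59.3716/1000

1.0594


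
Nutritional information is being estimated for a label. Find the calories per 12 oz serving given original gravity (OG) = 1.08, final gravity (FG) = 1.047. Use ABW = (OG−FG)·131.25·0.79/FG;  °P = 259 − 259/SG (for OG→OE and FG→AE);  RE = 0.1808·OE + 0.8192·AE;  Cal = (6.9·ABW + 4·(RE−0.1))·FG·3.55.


ABW = (1.08 − 1.047)·131.25·0.79/1.047 = 3.2681
OE = 259 − 259/1.08 = 19.1852 °P
AE = 259 − 259/1.047 = 11.6266 °P
RE = 0.1808·19.1852 + 0.8192·11.6266 = 12.9932 °P
Cal = (6.9·3.2681 + 4·(12.9932−0.1))·1.047·3.55

275.5019 kcal


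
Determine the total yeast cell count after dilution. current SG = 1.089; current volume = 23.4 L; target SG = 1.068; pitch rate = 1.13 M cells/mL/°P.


V_w = V·((SG_c−1)/(SG_t−1)−1);  °P = 259 − 259/SG_t;  cells = rate·(V+V_w)·°P
V_w = 23.4·((1.089−1)/(1.068−1)−1) = 7.2265
V_final = 23.4 + 7.2265 = 30.6265
°P = 259 − 259/1.068 = 16.4906
cells = 1.13·30.6265·16.4906

570.7065 billion cells


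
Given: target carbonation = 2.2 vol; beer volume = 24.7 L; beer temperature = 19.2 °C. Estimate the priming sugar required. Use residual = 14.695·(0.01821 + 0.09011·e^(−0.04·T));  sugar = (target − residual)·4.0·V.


residual = 14.695·(0.01821 + 0.09011·e^(−0.04·19.2)) = 0.8819
sugar = (2.2 − 0.8819)·4.0·24.7

130.2253 g


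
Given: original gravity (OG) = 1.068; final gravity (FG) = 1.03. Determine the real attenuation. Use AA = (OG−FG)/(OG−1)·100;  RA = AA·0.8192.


AA = (1.068 − 1.03)/(1.068 − 1)·100 = 55.8824
RA = 55.8824·0.8192

45.7788 %


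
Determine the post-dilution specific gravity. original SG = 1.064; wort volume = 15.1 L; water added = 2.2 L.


SG_new = 1 + (SG_old − 1)·V_old/(V_old + V_water)
pts = (1.064 − 1)·1000·15.1/(15.1 + 2.2) = 55.8613
SG_new = 1 + 55.8613/1000

1.0559


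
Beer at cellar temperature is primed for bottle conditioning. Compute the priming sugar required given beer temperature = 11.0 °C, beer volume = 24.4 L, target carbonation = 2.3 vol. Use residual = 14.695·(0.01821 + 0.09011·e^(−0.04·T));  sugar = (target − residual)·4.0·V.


residual = 14.695·(0.01821 + 0.09011·e^(−0.04·11.0)) = 1.1204
sugar = (2.3 − 1.1204)·4.0·24.4

115.1282 g


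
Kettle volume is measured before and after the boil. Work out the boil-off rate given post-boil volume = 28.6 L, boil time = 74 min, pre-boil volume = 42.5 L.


rate = (V_pre − V_post) / (t_min/60)
rate = (42.5 − 28.6) / (74/60)

11.2703 L/hr


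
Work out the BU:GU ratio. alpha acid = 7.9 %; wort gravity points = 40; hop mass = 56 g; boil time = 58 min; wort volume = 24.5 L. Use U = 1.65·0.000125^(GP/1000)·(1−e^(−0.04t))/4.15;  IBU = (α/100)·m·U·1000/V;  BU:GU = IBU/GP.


U = 1.65·0.000125^(40/1000)·(1−e^(−0.04·58))/4.15 = 0.2503
IBU = (7.9/100)·56·0.2503·1000/24.5 = 45.1893
BU:GU = 45.1893/40

1.1297


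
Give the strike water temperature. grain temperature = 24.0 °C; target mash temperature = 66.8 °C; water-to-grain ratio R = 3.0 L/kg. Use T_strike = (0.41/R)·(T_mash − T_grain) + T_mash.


T_strike = (0.41/3.0)·(66.8 − 24.0) + 66.8

72.6493 °C


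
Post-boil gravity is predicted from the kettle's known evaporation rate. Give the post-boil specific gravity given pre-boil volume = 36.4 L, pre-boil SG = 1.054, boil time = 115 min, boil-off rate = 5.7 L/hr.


V_post = V_pre − rate·(t/60);  SG_post = 1 + (SG_pre−1)·V_pre/V_post
V_post = 36.4 − 5.7·(115/60) = 25.4750
SG_post = 1 + (1.054 − 1)·36.4/25.4750

1.0772


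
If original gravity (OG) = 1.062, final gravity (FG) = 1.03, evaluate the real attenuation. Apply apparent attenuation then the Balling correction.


AA = (OG−FG)/(OG−1)·100;  RA = AA·0.8192
AA = (1.062 − 1.03)/(1.062 − 1)·100 = 51.6129
RA = 51.6129·0.8192

42.2813 %


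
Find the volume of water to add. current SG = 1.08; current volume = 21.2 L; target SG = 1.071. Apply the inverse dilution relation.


V_water = V·((SG_curr − 1)/(SG_target − 1) − 1)
V_water = 21.2·((1.08 − 1)/(1.071 − 1) − 1)

2.6873 L


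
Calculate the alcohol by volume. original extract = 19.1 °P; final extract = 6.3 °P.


SG = 259/(259 − P);  ABV = (OG − FG)·131.25
OG = 259/(259 − 19.1) = 1.0796
FG = 259/(259 − 6.3) = 1.0249
ABV = (1.0796 − 1.0249)·131.25

7.1775 % ABV


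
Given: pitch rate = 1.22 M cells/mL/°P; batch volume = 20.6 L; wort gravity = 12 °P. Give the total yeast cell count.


cells (billions) = rate · V_L · °P
cells = 1.22 · 20.6 · 12

301.5840 billion cells


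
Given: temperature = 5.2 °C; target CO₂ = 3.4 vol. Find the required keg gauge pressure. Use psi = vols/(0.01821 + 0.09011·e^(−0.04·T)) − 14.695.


psi = 3.4/(0.01821 + 0.09011·e^(−0.04·5.2)) − 14.695

22.5049 psi


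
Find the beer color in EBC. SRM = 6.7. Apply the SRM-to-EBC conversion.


EBC = SRM · 1.97
EBC = 6.7 · 1.97

13.1990 EBC


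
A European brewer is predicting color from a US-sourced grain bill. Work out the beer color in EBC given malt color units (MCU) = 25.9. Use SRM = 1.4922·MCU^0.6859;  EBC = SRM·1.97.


SRM = 1.4922·25.9^0.6859 = 13.9062
EBC = 13.9062·1.97

27.3953 EBC


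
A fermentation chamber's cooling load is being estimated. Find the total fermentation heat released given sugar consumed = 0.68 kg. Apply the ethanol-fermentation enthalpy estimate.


Q = m_sugar · 590 kJ/kg
Q = 0.68 · 590

401.2000 kJ


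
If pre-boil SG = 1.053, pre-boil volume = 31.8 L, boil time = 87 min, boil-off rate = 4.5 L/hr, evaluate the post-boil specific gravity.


V_post = V_pre − rate·(t/60);  SG_post = 1 + (SG_pre−1)·V_pre/V_post
V_post = 31.8 − 4.5·(87/60) = 25.2750
SG_post = 1 + (1.053 − 1)·31.8/25.2750

1.0667


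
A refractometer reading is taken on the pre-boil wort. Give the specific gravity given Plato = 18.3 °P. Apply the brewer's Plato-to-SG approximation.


SG = 259/(259 − P)
SG = 259/(259 − 18.3)

1.0760


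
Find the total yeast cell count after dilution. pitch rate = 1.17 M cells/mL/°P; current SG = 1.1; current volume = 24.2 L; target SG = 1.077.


V_w = V·((SG_c−1)/(SG_t−1)−1);  °P = 259 − 259/SG_t;  cells = rate·(V+V_w)·°P
V_w = 24.2·((1.1−1)/(1.077−1)−1) = 7.2286
V_final = 24.2 + 7.2286 = 31.4286
°P = 259 − 259/1.077 = 18.5172
cells = 1.17·31.4286·18.5172

680.9031 billion cells


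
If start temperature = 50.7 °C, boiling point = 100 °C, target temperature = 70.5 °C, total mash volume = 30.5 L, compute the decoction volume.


V_dec = V_total·(T_target − T_start)/(T_boil − T_start)
V_dec = 30.5·(70.5 − 50.7)/(100 − 50.7)

12.2495 L


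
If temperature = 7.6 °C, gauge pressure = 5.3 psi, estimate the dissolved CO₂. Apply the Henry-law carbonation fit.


vols = (P + 14.695)·(0.01821 + 0.09011·e^(−0.04·T))
vols = (5.3 + 14.695)·(0.01821 + 0.09011·e^(−0.04·7.6))

1.6935 volumes


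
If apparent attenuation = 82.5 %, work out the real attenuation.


RA = AA · 0.8192
RA = 82.5 · 0.8192

67.5840 %


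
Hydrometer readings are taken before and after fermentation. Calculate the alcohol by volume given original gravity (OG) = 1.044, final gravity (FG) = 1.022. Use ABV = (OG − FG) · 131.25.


ABV = (1.044 − 1.022) · 131.25

2.8875 % ABV


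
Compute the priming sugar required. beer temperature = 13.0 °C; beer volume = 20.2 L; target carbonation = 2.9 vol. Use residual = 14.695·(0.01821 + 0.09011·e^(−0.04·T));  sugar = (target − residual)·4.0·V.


residual = 14.695·(0.01821 + 0.09011·e^(−0.04·13.0)) = 1.0548
sugar = (2.9 − 1.0548)·4.0·20.2

149.0889 g


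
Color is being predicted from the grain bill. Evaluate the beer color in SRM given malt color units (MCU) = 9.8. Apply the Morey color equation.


SRM = 1.4922 · MCU^0.6859
SRM = 1.4922 · 9.8^0.6859

7.1402 SRM


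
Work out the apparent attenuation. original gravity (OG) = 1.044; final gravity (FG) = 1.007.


AA = (OG − FG)/(OG − 1) · 100
AA = (1.044 − 1.007)/(1.044 − 1) · 100

84.0909 %


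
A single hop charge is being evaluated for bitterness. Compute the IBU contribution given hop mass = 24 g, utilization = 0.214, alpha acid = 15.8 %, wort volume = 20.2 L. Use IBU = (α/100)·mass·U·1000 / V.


IBU = (15.8/100)·24·0.214·1000 / 20.2

40.1727 IBU


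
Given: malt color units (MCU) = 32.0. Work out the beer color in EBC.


SRM = 1.4922·MCU^0.6859;  EBC = SRM·1.97
SRM = 1.4922·32.0^0.6859 = 16.0772
EBC = 16.0772·1.97

31.6720 EBC


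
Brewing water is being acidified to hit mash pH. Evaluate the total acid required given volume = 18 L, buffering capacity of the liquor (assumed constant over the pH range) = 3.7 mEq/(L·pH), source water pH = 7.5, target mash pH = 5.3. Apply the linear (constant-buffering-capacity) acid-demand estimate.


acid = buffering capacity · (pH_source − pH_target) · V
acid = 3.7 · (7.5 − 5.3) · 18

146.5200 mEq


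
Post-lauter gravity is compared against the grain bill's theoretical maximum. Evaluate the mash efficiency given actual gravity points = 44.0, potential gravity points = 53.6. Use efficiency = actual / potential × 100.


efficiency = 44.0 / 53.6 × 100

82.0896 %


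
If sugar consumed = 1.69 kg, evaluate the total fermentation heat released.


Q = m_sugar · 590 kJ/kg
Q = 1.69 · 590

997.1000 kJ


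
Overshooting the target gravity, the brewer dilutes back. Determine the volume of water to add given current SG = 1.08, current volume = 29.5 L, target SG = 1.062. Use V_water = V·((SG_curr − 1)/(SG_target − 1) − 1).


V_water = 29.5·((1.08 − 1)/(1.062 − 1) − 1)

8.5645 L


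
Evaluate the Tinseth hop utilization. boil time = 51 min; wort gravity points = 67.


U = 1.65·0.000125^(GP/1000) · (1 − e^(−0.04·t))/4.15
bigness = 1.65·0.000125^(67/1000) = 0.9036
boil_factor = (1 − e^(−0.04·51))/4.15 = 0.2096
U = 0.9036 · 0.2096

0.1894


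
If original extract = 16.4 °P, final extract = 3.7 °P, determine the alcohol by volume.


SG = 259/(259 − P);  ABV = (OG − FG)·131.25
OG = 259/(259 − 16.4) = 1.0676
FG = 259/(259 − 3.7) = 1.0145
ABV = (1.0676 − 1.0145)·131.25

6.9705 % ABV


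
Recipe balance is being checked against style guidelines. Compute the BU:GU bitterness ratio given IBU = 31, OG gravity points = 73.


BU:GU = IBU / OG_points
BU:GU = 31 / 73

0.4247


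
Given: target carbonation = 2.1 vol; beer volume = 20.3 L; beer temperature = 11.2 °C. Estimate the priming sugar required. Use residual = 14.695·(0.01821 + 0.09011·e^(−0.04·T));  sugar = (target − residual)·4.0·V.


residual = 14.695·(0.01821 + 0.09011·e^(−0.04·11.2)) = 1.1136
sugar = (2.1 − 1.1136)·4.0·20.3

80.0947 g


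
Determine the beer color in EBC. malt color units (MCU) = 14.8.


SRM = 1.4922·MCU^0.6859;  EBC = SRM·1.97
SRM = 1.4922·14.8^0.6859 = 9.4735
EBC = 9.4735·1.97

18.6628 EBC


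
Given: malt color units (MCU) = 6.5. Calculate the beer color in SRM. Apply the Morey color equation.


SRM = 1.4922 · MCU^0.6859
SRM = 1.4922 · 6.5^0.6859

5.3877 SRM


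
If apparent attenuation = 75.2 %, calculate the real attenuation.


RA = AA · 0.8192
RA = 75.2 · 0.8192

61.6038 %


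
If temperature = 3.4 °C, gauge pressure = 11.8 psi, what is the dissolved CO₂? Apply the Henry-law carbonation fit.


vols = (P + 14.695)·(0.01821 + 0.09011·e^(−0.04·T))
vols = (11.8 + 14.695)·(0.01821 + 0.09011·e^(−0.04·3.4))

2.5664 volumes


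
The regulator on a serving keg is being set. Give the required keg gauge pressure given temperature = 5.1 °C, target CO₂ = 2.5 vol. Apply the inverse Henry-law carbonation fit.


psi = vols/(0.01821 + 0.09011·e^(−0.04·T)) − 14.695
psi = 2.5/(0.01821 + 0.09011·e^(−0.04·5.1)) − 14.695

12.5704 psi


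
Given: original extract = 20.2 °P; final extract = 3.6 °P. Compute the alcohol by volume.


SG = 259/(259 − P);  ABV = (OG − FG)·131.25
OG = 259/(259 − 20.2) = 1.0846
FG = 259/(259 − 3.6) = 1.0141
ABV = (1.0846 − 1.0141)·131.25

9.2523 % ABV


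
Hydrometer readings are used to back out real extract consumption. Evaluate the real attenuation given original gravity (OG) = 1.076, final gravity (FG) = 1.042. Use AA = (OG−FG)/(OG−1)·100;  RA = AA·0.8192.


AA = (1.076 − 1.042)/(1.076 − 1)·100 = 44.7368
RA = 44.7368·0.8192

36.6484 %


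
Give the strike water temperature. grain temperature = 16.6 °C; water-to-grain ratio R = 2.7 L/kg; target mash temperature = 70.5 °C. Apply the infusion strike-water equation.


T_strike = (0.41/R)·(T_mash − T_grain) + T_mash
T_strike = (0.41/2.7)·(70.5 − 16.6) + 70.5

78.6848 °C


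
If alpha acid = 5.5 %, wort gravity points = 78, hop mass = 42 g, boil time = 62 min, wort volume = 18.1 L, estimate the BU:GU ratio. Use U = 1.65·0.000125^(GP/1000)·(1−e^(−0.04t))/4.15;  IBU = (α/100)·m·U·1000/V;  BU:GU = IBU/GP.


U = 1.65·0.000125^(78/1000)·(1−e^(−0.04·62))/4.15 = 0.1807
IBU = (5.5/100)·42·0.1807·1000/18.1 = 23.0646
BU:GU = 23.0646/78

0.2957


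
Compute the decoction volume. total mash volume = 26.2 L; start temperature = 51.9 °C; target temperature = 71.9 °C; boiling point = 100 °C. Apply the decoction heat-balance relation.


V_dec = V_total·(T_target − T_start)/(T_boil − T_start)
V_dec = 26.2·(71.9 − 51.9)/(100 − 51.9)

10.8940 L


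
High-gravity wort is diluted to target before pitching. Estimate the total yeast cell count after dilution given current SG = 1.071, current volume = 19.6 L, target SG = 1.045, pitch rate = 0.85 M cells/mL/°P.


V_w = V·((SG_c−1)/(SG_t−1)−1);  °P = 259 − 259/SG_t;  cells = rate·(V+V_w)·°P
V_w = 19.6·((1.071−1)/(1.045−1)−1) = 11.3244
V_final = 19.6 + 11.3244 = 30.9244
°P = 259 − 259/1.045 = 11.1531
cells = 0.85·30.9244·11.1531

293.1682 billion cells


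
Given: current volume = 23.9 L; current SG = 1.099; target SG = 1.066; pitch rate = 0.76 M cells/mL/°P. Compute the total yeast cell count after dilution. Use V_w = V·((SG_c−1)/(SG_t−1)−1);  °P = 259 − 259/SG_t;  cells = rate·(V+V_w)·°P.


V_w = 23.9·((1.099−1)/(1.066−1)−1) = 11.9500
V_final = 23.9 + 11.9500 = 35.8500
°P = 259 − 259/1.066 = 16.0356
cells = 0.76·35.8500·16.0356

436.9072 billion cells


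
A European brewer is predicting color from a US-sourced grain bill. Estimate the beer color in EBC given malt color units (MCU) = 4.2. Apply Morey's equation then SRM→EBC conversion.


SRM = 1.4922·MCU^0.6859;  EBC = SRM·1.97
SRM = 1.4922·4.2^0.6859 = 3.9931
EBC = 3.9931·1.97

7.8665 EBC


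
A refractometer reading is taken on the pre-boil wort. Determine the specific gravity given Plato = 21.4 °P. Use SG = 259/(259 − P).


SG = 259/(259 − 21.4)

1.0901


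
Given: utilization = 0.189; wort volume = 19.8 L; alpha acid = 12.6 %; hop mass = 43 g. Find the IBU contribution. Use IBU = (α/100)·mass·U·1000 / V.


IBU = (12.6/100)·43·0.189·1000 / 19.8

51.7173 IBU


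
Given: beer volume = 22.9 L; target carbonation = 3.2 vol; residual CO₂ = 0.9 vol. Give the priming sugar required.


sugar = (target − residual)·4.0·V
sugar = (3.2 − 0.9)·4.0·22.9

210.6800 g


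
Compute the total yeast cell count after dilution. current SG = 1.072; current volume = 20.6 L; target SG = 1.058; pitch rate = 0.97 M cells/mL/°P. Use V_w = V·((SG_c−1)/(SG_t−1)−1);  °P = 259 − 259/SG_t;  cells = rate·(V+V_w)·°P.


V_w = 20.6·((1.072−1)/(1.058−1)−1) = 4.9724
V_final = 20.6 + 4.9724 = 25.5724
°P = 259 − 259/1.058 = 14.1985
cells = 0.97·25.5724·14.1985

352.1969 billion cells


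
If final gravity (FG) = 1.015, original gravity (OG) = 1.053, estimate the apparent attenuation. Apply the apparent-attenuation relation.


AA = (OG − FG)/(OG − 1) · 100
AA = (1.053 − 1.015)/(1.053 − 1) · 100

71.6981 %


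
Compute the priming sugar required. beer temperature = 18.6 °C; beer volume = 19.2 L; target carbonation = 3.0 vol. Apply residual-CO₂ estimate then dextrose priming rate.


residual = 14.695·(0.01821 + 0.09011·e^(−0.04·T));  sugar = (target − residual)·4.0·V
residual = 14.695·(0.01821 + 0.09011·e^(−0.04·18.6)) = 0.8969
sugar = (3.0 − 0.8969)·4.0·19.2

161.5218 g


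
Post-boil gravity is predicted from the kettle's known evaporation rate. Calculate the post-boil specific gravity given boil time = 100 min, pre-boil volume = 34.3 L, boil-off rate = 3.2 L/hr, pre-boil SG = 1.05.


V_post = V_pre − rate·(t/60);  SG_post = 1 + (SG_pre−1)·V_pre/V_post
V_post = 34.3 − 3.2·(100/60) = 28.9667
SG_post = 1 + (1.05 − 1)·34.3/28.9667

1.0592


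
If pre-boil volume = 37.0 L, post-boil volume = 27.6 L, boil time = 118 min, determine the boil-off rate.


rate = (V_pre − V_post) / (t_min/60)
rate = (37.0 − 27.6) / (118/60)

4.7797 L/hr


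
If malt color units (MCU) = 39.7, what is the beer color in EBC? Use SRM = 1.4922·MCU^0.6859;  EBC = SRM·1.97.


SRM = 1.4922·39.7^0.6859 = 18.6396
EBC = 18.6396·1.97

36.7201 EBC


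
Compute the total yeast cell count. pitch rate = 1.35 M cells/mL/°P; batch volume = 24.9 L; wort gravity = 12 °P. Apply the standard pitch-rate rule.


cells (billions) = rate · V_L · °P
cells = 1.35 · 24.9 · 12

403.3800 billion cells


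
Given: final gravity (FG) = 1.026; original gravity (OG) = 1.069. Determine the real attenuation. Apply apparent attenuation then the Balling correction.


AA = (OG−FG)/(OG−1)·100;  RA = AA·0.8192
AA = (1.069 − 1.026)/(1.069 − 1)·100 = 62.3188
RA = 62.3188·0.8192

51.0516 %


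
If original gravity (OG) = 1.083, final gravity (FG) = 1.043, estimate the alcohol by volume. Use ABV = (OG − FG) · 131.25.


ABV = (1.083 − 1.043) · 131.25

5.2500 % ABV


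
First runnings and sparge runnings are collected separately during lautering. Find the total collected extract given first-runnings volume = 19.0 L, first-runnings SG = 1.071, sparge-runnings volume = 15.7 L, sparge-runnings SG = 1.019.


total = Σ (SG_i − 1)·1000·V_i
first = (1.071 − 1)·1000·19.0 = 1349.0000
sparge = (1.019 − 1)·1000·15.7 = 298.3000
total = 1349.0000 + 298.3000

1647.3000 gravity·L


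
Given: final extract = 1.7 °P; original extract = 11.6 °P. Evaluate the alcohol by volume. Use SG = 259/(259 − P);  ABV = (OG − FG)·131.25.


OG = 259/(259 − 11.6) = 1.0469
FG = 259/(259 − 1.7) = 1.0066
ABV = (1.0469 − 1.0066)·131.25

5.2868 % ABV
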